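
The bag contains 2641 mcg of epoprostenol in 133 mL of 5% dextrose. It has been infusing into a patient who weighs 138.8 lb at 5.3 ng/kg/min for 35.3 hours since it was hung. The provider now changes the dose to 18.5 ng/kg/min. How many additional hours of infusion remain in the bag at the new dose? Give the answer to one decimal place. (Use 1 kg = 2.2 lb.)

27.6 hours

Initial rate:
Weight = 138.8 lb ÷ 2.2 lb/kg = 63.09091 kg
Dose = 5.3 ng/kg/min × 63.09091 kg = 334.3818 ng/min
334.3818 ng/min × 60 min/hr = 20062.91 ng/hr
Concentration = 2641 mcg ÷ 133 mL = 19.85714 mcg/mL = 19857.14 ng/mL
Rate = 20062.91 ng/hr ÷ 19857.14 ng/mL = 1.010362 mL/hr
Volume infused so far = 1.010362 mL/hr × 35.3 hr = 35.66579 mL
Volume remaining = 133 − 35.66579 = 97.33421 mL
New rate:
Dose = 18.5 ng/kg/min × 63.09091 kg = 1167.182 ng/min
1167.182 ng/min × 60 min/hr = 70030.91 ng/hr
Rate = 70030.91 ng/hr ÷ 19857.14 ng/mL = 3.526736 mL/hr
Time remaining = 97.33421 mL ÷ 3.526736 mL/hr = 27.59895 hr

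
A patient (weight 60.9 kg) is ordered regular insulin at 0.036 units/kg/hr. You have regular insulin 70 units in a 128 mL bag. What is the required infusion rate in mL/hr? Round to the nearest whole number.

4 mL/hr

Dose = 0.036 units/kg/hr × 60.9 kg = 2.1924 units/hr
Concentration = 70 units ÷ 128 mL = 0.546875 units/mL
Rate = 2.1924 units/hr ÷ 0.546875 units/mL = 4.00896 mL/hr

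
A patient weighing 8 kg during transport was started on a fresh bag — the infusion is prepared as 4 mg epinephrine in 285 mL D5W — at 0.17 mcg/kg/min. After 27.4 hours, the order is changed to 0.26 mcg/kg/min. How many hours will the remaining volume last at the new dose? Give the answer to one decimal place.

Initial rate:
Dose = 0.17 mcg/kg/min × 8 kg = 1.36 mcg/min
1.36 mcg/min × 60 min/hr = 81.6 mcg/hr
Concentration = 4 mg ÷ 285 mL = 0.01403509 mg/mL = 14.03509 mcg/mL
Rate = 81.6 mcg/hr ÷ 14.03509 mcg/mL = 5.814 mL/hr
Volume infused so far = 5.814 mL/hr × 27.4 hr = 159.3036 mL
Volume remaining = 285 − 159.3036 = 125.6964 mL
New rate:
Dose = 0.26 mcg/kg/min × 8 kg = 2.08 mcg/min
2.08 mcg/min × 60 min/hr = 124.8 mcg/hr
Rate = 124.8 mcg/hr ÷ 14.03509 mcg/mL = 8.892 mL/hr
Time remaining = 125.6964 mL ÷ 8.892 mL/hr = 14.1359 hr

14.1 hours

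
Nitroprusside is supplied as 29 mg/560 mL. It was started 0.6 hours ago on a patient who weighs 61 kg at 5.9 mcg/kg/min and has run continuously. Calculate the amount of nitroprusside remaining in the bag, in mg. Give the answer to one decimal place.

16.0 mg

Dose = 5.9 mcg/kg/min × 61 kg = 359.9 mcg/min
359.9 mcg/min × 60 min/hr = 21594 mcg/hr
Concentration = 29 mg ÷ 560 mL = 0.05178571 mg/mL = 51.78571 mcg/mL
Rate = 21594 mcg/hr ÷ 51.78571 mcg/mL = 416.9876 mL/hr
Volume infused = 416.9876 mL/hr × 0.6 hr = 250.1926 mL
Volume remaining = 560 − 250.1926 = 309.8074 mL
Drug remaining = 309.8074 mL × 51.78571 mcg/mL = 16043.6 mcg = 16.0436 mg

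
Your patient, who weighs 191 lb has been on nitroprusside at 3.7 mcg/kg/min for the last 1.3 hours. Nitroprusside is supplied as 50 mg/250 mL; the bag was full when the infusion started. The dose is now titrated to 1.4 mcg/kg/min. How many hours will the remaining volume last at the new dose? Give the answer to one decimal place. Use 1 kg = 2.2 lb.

Initial rate:
Weight = 191 lb ÷ 2.2 lb/kg = 86.81818 kg
Dose = 3.7 mcg/kg/min × 86.81818 kg = 321.2273 mcg/min
321.2273 mcg/min × 60 min/hr = 19273.64 mcg/hr
Concentration = 50 mg ÷ 250 mL = 0.2 mg/mL = 200 mcg/mL
Rate = 19273.64 mcg/hr ÷ 200 mcg/mL = 96.36818 mL/hr
Volume infused so far = 96.36818 mL/hr × 1.3 hr = 125.2786 mL
Volume remaining = 250 − 125.2786 = 124.7214 mL
New rate:
Dose = 1.4 mcg/kg/min × 86.81818 kg = 121.5455 mcg/min
121.5455 mcg/min × 60 min/hr = 7292.727 mcg/hr
Rate = 7292.727 mcg/hr ÷ 200 mcg/mL = 36.46364 mL/hr
Time remaining = 124.7214 mL ÷ 36.46364 mL/hr = 3.420431 hr

3.4 hours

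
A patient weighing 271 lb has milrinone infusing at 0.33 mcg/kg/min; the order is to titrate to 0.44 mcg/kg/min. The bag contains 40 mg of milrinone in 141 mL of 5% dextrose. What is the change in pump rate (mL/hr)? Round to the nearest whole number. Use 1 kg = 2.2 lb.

At the current dose:
Weight = 271 lb ÷ 2.2 lb/kg = 123.1818 kg
Dose = 0.33 mcg/kg/min × 123.1818 kg = 40.65 mcg/min
40.65 mcg/min × 60 min/hr = 2439 mcg/hr
Concentration = 40 mg ÷ 141 mL = 0.2836879 mg/mL = 283.6879 mcg/mL
Rate = 2439 mcg/hr ÷ 283.6879 mcg/mL = 8.597475 mL/hr
At the new dose:
Dose = 0.44 mcg/kg/min × 123.1818 kg = 54.2 mcg/min
54.2 mcg/min × 60 min/hr = 3252 mcg/hr
Rate = 3252 mcg/hr ÷ 283.6879 mcg/mL = 11.4633 mL/hr
Change = 11.4633 − 8.597475 = 2.865825 mL/hr → 2.865825 mL/hr increase

3 mL/hr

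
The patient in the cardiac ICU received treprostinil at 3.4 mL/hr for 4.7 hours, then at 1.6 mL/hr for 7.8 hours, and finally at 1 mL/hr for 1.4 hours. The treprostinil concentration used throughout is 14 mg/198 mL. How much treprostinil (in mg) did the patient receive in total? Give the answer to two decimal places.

2.11 mg

Concentration = 14 mg ÷ 198 mL = 0.07070707 mg/mL
Stage 1: 3.4 mL/hr × 4.7 hr = 15.98 mL → 15.98 mL × 0.07070707 mg/mL = 1.129899 mg
Stage 2: 1.6 mL/hr × 7.8 hr = 12.48 mL → 12.48 mL × 0.07070707 mg/mL = 0.8824242 mg
Stage 3: 1 mL/hr × 1.4 hr = 1.4 mL → 1.4 mL × 0.07070707 mg/mL = 0.0989899 mg
Total = 1.129899 + 0.8824242 + 0.0989899 = 2.111313 mg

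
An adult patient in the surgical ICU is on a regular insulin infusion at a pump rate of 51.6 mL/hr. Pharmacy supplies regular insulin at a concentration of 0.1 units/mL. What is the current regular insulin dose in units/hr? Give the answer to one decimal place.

Drug rate = 51.6 mL/hr × 0.1 units/mL = 5.16 units/hr

5.2 units/hr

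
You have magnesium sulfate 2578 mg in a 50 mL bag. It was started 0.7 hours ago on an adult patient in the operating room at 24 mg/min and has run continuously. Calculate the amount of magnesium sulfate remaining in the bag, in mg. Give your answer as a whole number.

24 mg/min × 60 min/hr = 1440 mg/hr
Concentration = 2578 mg ÷ 50 mL = 51.56 mg/mL
Rate = 1440 mg/hr ÷ 51.56 mg/mL = 27.92863 mL/hr
Volume infused = 27.92863 mL/hr × 0.7 hr = 19.55004 mL
Volume remaining = 50 − 19.55004 = 30.44996 mL
Drug remaining = 30.44996 mL × 51.56 mg/mL = 1570 mg

1570 mg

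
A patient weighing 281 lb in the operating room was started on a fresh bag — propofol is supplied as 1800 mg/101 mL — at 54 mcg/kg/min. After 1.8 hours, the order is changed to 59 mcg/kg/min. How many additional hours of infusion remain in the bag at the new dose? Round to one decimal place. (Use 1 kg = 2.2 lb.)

Initial rate:
Weight = 281 lb ÷ 2.2 lb/kg = 127.7273 kg
Dose = 54 mcg/kg/min × 127.7273 kg = 6897.273 mcg/min
6897.273 mcg/min × 60 min/hr = 413836.4 mcg/hr
Concentration = 1800 mg ÷ 101 mL = 17.82178 mg/mL = 17821.78 mcg/mL
Rate = 413836.4 mcg/hr ÷ 17821.78 mcg/mL = 23.22082 mL/hr
Volume infused so far = 23.22082 mL/hr × 1.8 hr = 41.79747 mL
Volume remaining = 101 − 41.79747 = 59.20253 mL
New rate:
Dose = 59 mcg/kg/min × 127.7273 kg = 7535.909 mcg/min
7535.909 mcg/min × 60 min/hr = 452154.5 mcg/hr
Rate = 452154.5 mcg/hr ÷ 17821.78 mcg/mL = 25.37089 mL/hr
Time remaining = 59.20253 mL ÷ 25.37089 mL/hr = 2.333482 hr

2.3 hours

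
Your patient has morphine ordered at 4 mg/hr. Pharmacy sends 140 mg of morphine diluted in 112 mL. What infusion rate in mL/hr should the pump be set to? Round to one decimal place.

Concentration = 140 mg ÷ 112 mL = 1.25 mg/mL
Rate = 4 mg/hr ÷ 1.25 mg/mL = 3.2 mL/hr

3.2 mL/hr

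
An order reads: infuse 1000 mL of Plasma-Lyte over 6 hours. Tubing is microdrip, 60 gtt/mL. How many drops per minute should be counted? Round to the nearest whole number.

167 gtt/min

1000 mL ÷ (6 hr × 60 = 360 min) = 2.777778 mL/min
2.777778 mL/min × 60 gtt/mL = 166.6667 gtt/min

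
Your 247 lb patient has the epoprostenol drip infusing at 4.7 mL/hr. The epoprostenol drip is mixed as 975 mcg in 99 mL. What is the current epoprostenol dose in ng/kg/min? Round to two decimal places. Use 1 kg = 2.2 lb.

Weight = 247 lb ÷ 2.2 lb/kg = 112.2727 kg
Concentration = 975 mcg ÷ 99 mL = 9.848485 mcg/mL = 9848.485 ng/mL
Drug rate = 4.7 mL/hr × 9848.485 ng/mL = 46287.88 ng/hr
46287.88 ng/hr ÷ 60 min/hr = 771.4646 ng/min
771.4646 ng/min ÷ 112.2727 kg = 6.871345 ng/kg/min

6.87 ng/kg/min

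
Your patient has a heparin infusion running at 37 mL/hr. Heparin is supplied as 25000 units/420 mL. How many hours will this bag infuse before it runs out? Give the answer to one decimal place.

11.4 hours

Duration = 420 mL ÷ 37 mL/hr = 11.35135 hr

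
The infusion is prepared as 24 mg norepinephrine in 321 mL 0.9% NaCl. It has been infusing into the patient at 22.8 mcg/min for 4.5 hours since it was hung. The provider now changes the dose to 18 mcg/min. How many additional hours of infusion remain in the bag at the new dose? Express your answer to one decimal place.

16.5 hours

Initial rate:
22.8 mcg/min × 60 min/hr = 1368 mcg/hr
Concentration = 24 mg ÷ 321 mL = 0.07476636 mg/mL = 74.76636 mcg/mL
Rate = 1368 mcg/hr ÷ 74.76636 mcg/mL = 18.297 mL/hr
Volume infused so far = 18.297 mL/hr × 4.5 hr = 82.3365 mL
Volume remaining = 321 − 82.3365 = 238.6635 mL
New rate:
18 mcg/min × 60 min/hr = 1080 mcg/hr
Rate = 1080 mcg/hr ÷ 74.76636 mcg/mL = 14.445 mL/hr
Time remaining = 238.6635 mL ÷ 14.445 mL/hr = 16.52222 hr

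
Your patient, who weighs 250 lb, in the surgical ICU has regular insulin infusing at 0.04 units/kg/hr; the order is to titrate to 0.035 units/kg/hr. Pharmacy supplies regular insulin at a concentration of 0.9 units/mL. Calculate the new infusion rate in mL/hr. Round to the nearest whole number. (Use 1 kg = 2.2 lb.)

4 mL/hr

Weight = 250 lb ÷ 2.2 lb/kg = 113.6364 kg
Dose = 0.035 units/kg/hr × 113.6364 kg = 3.977273 units/hr
Rate = 3.977273 units/hr ÷ 0.9 units/mL = 4.419192 mL/hr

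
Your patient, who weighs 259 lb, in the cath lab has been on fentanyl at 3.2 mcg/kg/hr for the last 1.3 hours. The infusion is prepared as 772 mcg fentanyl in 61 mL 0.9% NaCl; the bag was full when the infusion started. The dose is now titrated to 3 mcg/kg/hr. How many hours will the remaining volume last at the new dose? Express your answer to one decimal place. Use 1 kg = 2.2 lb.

0.8 hours

Initial rate:
Weight = 259 lb ÷ 2.2 lb/kg = 117.7273 kg
Dose = 3.2 mcg/kg/hr × 117.7273 kg = 376.7273 mcg/hr
Concentration = 772 mcg ÷ 61 mL = 12.65574 mcg/mL
Rate = 376.7273 mcg/hr ÷ 12.65574 mcg/mL = 29.76731 mL/hr
Volume infused so far = 29.76731 mL/hr × 1.3 hr = 38.6975 mL
Volume remaining = 61 − 38.6975 = 22.3025 mL
New rate:
Dose = 3 mcg/kg/hr × 117.7273 kg = 353.1818 mcg/hr
Rate = 353.1818 mcg/hr ÷ 12.65574 mcg/mL = 27.90685 mL/hr
Time remaining = 22.3025 mL ÷ 27.90685 mL/hr = 0.7991763 hr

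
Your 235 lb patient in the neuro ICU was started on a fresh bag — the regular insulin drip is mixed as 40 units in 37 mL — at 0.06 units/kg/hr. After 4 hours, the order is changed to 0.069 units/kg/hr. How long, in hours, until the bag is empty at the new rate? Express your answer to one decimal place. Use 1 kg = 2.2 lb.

Initial rate:
Weight = 235 lb ÷ 2.2 lb/kg = 106.8182 kg
Dose = 0.06 units/kg/hr × 106.8182 kg = 6.409091 units/hr
Concentration = 40 units ÷ 37 mL = 1.081081 units/mL
Rate = 6.409091 units/hr ÷ 1.081081 units/mL = 5.928409 mL/hr
Volume infused so far = 5.928409 mL/hr × 4 hr = 23.71364 mL
Volume remaining = 37 − 23.71364 = 13.28636 mL
New rate:
Dose = 0.069 units/kg/hr × 106.8182 kg = 7.370455 units/hr
Rate = 7.370455 units/hr ÷ 1.081081 units/mL = 6.81767 mL/hr
Time remaining = 13.28636 mL ÷ 6.81767 mL/hr = 1.948813 hr

1.9 hours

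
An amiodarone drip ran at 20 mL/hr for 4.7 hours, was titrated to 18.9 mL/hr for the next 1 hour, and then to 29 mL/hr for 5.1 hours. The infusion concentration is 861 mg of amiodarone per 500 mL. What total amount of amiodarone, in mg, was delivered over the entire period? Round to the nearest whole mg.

Concentration = 861 mg ÷ 500 mL = 1.722 mg/mL
Stage 1: 20 mL/hr × 4.7 hr = 94 mL → 94 mL × 1.722 mg/mL = 161.868 mg
Stage 2: 18.9 mL/hr × 1 hr = 18.9 mL → 18.9 mL × 1.722 mg/mL = 32.5458 mg
Stage 3: 29 mL/hr × 5.1 hr = 147.9 mL → 147.9 mL × 1.722 mg/mL = 254.6838 mg
Total = 161.868 + 32.5458 + 254.6838 = 449.0976 mg

449 mg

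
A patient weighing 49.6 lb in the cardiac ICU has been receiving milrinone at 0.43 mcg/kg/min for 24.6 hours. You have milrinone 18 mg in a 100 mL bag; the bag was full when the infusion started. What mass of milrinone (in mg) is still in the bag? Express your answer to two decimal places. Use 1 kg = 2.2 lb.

3.69 mg

Weight = 49.6 lb ÷ 2.2 lb/kg = 22.54545 kg
Dose = 0.43 mcg/kg/min × 22.54545 kg = 9.694545 mcg/min
9.694545 mcg/min × 60 min/hr = 581.6727 mcg/hr
Concentration = 18 mg ÷ 100 mL = 0.18 mg/mL = 180 mcg/mL
Rate = 581.6727 mcg/hr ÷ 180 mcg/mL = 3.231515 mL/hr
Volume infused = 3.231515 mL/hr × 24.6 hr = 79.49527 mL
Volume remaining = 100 − 79.49527 = 20.50473 mL
Drug remaining = 20.50473 mL × 180 mcg/mL = 3690.851 mcg = 3.690851 mg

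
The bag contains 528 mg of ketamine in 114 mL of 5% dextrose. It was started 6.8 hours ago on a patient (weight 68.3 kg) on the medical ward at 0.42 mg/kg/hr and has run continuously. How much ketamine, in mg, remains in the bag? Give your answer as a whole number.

Dose = 0.42 mg/kg/hr × 68.3 kg = 28.686 mg/hr
Concentration = 528 mg ÷ 114 mL = 4.631579 mg/mL
Rate = 28.686 mg/hr ÷ 4.631579 mg/mL = 6.193568 mL/hr
Volume infused = 6.193568 mL/hr × 6.8 hr = 42.11626 mL
Volume remaining = 114 − 42.11626 = 71.88374 mL
Drug remaining = 71.88374 mL × 4.631579 mg/mL = 332.9352 mg

333 mg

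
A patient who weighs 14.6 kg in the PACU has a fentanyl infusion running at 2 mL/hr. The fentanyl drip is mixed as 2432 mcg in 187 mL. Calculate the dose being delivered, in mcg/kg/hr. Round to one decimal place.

1.8 mcg/kg/hr

Concentration = 2432 mcg ÷ 187 mL = 13.00535 mcg/mL
Drug rate = 2 mL/hr × 13.00535 mcg/mL = 26.0107 mcg/hr
26.0107 mcg/hr ÷ 14.6 kg = 1.781554 mcg/kg/hr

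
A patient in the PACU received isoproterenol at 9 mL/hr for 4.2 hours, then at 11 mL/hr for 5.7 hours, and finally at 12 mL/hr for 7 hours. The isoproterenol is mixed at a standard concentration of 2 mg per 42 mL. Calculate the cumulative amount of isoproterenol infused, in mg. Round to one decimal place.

8.8 mg

Concentration = 2 mg ÷ 42 mL = 0.04761905 mg/mL
Stage 1: 9 mL/hr × 4.2 hr = 37.8 mL → 37.8 mL × 0.04761905 mg/mL = 1.8 mg
Stage 2: 11 mL/hr × 5.7 hr = 62.7 mL → 62.7 mL × 0.04761905 mg/mL = 2.985714 mg
Stage 3: 12 mL/hr × 7 hr = 84 mL → 84 mL × 0.04761905 mg/mL = 4 mg
Total = 1.8 + 2.985714 + 4 = 8.785714 mg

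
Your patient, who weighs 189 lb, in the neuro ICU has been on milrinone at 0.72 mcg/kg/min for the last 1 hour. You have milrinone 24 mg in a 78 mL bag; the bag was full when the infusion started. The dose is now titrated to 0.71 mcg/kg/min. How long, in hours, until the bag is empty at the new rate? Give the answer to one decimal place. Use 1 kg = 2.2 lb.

5.5 hours

Initial rate:
Weight = 189 lb ÷ 2.2 lb/kg = 85.90909 kg
Dose = 0.72 mcg/kg/min × 85.90909 kg = 61.85455 mcg/min
61.85455 mcg/min × 60 min/hr = 3711.273 mcg/hr
Concentration = 24 mg ÷ 78 mL = 0.3076923 mg/mL = 307.6923 mcg/mL
Rate = 3711.273 mcg/hr ÷ 307.6923 mcg/mL = 12.06164 mL/hr
Volume infused so far = 12.06164 mL/hr × 1 hr = 12.06164 mL
Volume remaining = 78 − 12.06164 = 65.93836 mL
New rate:
Dose = 0.71 mcg/kg/min × 85.90909 kg = 60.99545 mcg/min
60.99545 mcg/min × 60 min/hr = 3659.727 mcg/hr
Rate = 3659.727 mcg/hr ÷ 307.6923 mcg/mL = 11.89411 mL/hr
Time remaining = 65.93836 mL ÷ 11.89411 mL/hr = 5.543781 hr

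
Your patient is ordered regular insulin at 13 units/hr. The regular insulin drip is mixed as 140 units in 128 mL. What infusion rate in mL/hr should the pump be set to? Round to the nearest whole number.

12 mL/hr

Concentration = 140 units ÷ 128 mL = 1.09375 units/mL
Rate = 13 units/hr ÷ 1.09375 units/mL = 11.88571 mL/hr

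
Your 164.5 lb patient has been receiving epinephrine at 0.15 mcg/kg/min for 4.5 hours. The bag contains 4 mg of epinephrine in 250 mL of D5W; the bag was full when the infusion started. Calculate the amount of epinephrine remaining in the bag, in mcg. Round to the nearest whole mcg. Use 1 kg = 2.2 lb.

Weight = 164.5 lb ÷ 2.2 lb/kg = 74.77273 kg
Dose = 0.15 mcg/kg/min × 74.77273 kg = 11.21591 mcg/min
11.21591 mcg/min × 60 min/hr = 672.9545 mcg/hr
Concentration = 4 mg ÷ 250 mL = 0.016 mg/mL = 16 mcg/mL
Rate = 672.9545 mcg/hr ÷ 16 mcg/mL = 42.05966 mL/hr
Volume infused = 42.05966 mL/hr × 4.5 hr = 189.2685 mL
Volume remaining = 250 − 189.2685 = 60.73153 mL
Drug remaining = 60.73153 mL × 16 mcg/mL = 971.7045 mcg

972 mcg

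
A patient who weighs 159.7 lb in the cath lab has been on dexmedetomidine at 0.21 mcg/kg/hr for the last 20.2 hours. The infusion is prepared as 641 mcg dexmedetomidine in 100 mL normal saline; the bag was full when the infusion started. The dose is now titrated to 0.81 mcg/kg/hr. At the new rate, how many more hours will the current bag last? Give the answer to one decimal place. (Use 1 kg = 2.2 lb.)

5.7 hours

Initial rate:
Weight = 159.7 lb ÷ 2.2 lb/kg = 72.59091 kg
Dose = 0.21 mcg/kg/hr × 72.59091 kg = 15.24409 mcg/hr
Concentration = 641 mcg ÷ 100 mL = 6.41 mcg/mL
Rate = 15.24409 mcg/hr ÷ 6.41 mcg/mL = 2.378173 mL/hr
Volume infused so far = 2.378173 mL/hr × 20.2 hr = 48.0391 mL
Volume remaining = 100 − 48.0391 = 51.9609 mL
New rate:
Dose = 0.81 mcg/kg/hr × 72.59091 kg = 58.79864 mcg/hr
Rate = 58.79864 mcg/hr ÷ 6.41 mcg/mL = 9.172954 mL/hr
Time remaining = 51.9609 mL ÷ 9.172954 mL/hr = 5.664576 hr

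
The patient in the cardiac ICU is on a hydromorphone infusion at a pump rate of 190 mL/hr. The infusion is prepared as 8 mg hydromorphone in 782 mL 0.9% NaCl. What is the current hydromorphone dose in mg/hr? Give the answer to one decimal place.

Concentration = 8 mg ÷ 782 mL = 0.01023018 mg/mL
Drug rate = 190 mL/hr × 0.01023018 mg/mL = 1.943734 mg/hr

1.9 mg/hr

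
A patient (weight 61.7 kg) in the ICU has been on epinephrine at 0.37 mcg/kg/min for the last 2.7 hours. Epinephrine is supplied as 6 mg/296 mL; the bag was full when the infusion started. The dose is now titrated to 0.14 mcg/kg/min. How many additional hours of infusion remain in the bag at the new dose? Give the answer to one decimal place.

Initial rate:
Dose = 0.37 mcg/kg/min × 61.7 kg = 22.829 mcg/min
22.829 mcg/min × 60 min/hr = 1369.74 mcg/hr
Concentration = 6 mg ÷ 296 mL = 0.02027027 mg/mL = 20.27027 mcg/mL
Rate = 1369.74 mcg/hr ÷ 20.27027 mcg/mL = 67.57384 mL/hr
Volume infused so far = 67.57384 mL/hr × 2.7 hr = 182.4494 mL
Volume remaining = 296 − 182.4494 = 113.5506 mL
New rate:
Dose = 0.14 mcg/kg/min × 61.7 kg = 8.638 mcg/min
8.638 mcg/min × 60 min/hr = 518.28 mcg/hr
Rate = 518.28 mcg/hr ÷ 20.27027 mcg/mL = 25.56848 mL/hr
Time remaining = 113.5506 mL ÷ 25.56848 mL/hr = 4.44104 hr

4.4 hours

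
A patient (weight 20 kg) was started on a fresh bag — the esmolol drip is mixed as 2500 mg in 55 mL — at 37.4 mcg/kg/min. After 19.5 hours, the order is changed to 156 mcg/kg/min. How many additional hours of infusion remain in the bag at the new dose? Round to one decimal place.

Initial rate:
Dose = 37.4 mcg/kg/min × 20 kg = 748 mcg/min
748 mcg/min × 60 min/hr = 44880 mcg/hr
Concentration = 2500 mg ÷ 55 mL = 45.45455 mg/mL = 45454.55 mcg/mL
Rate = 44880 mcg/hr ÷ 45454.55 mcg/mL = 0.98736 mL/hr
Volume infused so far = 0.98736 mL/hr × 19.5 hr = 19.25352 mL
Volume remaining = 55 − 19.25352 = 35.74648 mL
New rate:
Dose = 156 mcg/kg/min × 20 kg = 3120 mcg/min
3120 mcg/min × 60 min/hr = 187200 mcg/hr
Rate = 187200 mcg/hr ÷ 45454.55 mcg/mL = 4.1184 mL/hr
Time remaining = 35.74648 mL ÷ 4.1184 mL/hr = 8.679701 hr

8.7 hours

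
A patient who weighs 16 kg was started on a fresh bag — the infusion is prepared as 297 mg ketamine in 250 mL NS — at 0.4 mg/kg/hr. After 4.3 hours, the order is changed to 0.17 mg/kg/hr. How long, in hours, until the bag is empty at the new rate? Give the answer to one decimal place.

Initial rate:
Dose = 0.4 mg/kg/hr × 16 kg = 6.4 mg/hr
Concentration = 297 mg ÷ 250 mL = 1.188 mg/mL
Rate = 6.4 mg/hr ÷ 1.188 mg/mL = 5.387205 mL/hr
Volume infused so far = 5.387205 mL/hr × 4.3 hr = 23.16498 mL
Volume remaining = 250 − 23.16498 = 226.835 mL
New rate:
Dose = 0.17 mg/kg/hr × 16 kg = 2.72 mg/hr
Rate = 2.72 mg/hr ÷ 1.188 mg/mL = 2.289562 mL/hr
Time remaining = 226.835 mL ÷ 2.289562 mL/hr = 99.07353 hr

99.1 hours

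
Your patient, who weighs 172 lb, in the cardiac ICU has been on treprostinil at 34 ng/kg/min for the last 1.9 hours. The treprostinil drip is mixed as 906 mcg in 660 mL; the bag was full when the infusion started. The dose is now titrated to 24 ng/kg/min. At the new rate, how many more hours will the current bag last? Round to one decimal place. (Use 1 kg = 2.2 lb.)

5.4 hours

Initial rate:
Weight = 172 lb ÷ 2.2 lb/kg = 78.18182 kg
Dose = 34 ng/kg/min × 78.18182 kg = 2658.182 ng/min
2658.182 ng/min × 60 min/hr = 159490.9 ng/hr
Concentration = 906 mcg ÷ 660 mL = 1.372727 mcg/mL = 1372.727 ng/mL
Rate = 159490.9 ng/hr ÷ 1372.727 ng/mL = 116.1854 mL/hr
Volume infused so far = 116.1854 mL/hr × 1.9 hr = 220.7523 mL
Volume remaining = 660 − 220.7523 = 439.2477 mL
New rate:
Dose = 24 ng/kg/min × 78.18182 kg = 1876.364 ng/min
1876.364 ng/min × 60 min/hr = 112581.8 ng/hr
Rate = 112581.8 ng/hr ÷ 1372.727 ng/mL = 82.01325 mL/hr
Time remaining = 439.2477 mL ÷ 82.01325 mL/hr = 5.355814 hr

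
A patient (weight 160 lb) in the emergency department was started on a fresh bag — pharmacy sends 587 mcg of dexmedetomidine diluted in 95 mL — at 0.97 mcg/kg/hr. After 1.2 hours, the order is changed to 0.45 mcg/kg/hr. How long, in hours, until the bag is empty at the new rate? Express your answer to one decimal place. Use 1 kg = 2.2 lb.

15.3 hours

Initial rate:
Weight = 160 lb ÷ 2.2 lb/kg = 72.72727 kg
Dose = 0.97 mcg/kg/hr × 72.72727 kg = 70.54545 mcg/hr
Concentration = 587 mcg ÷ 95 mL = 6.178947 mcg/mL
Rate = 70.54545 mcg/hr ÷ 6.178947 mcg/mL = 11.41707 mL/hr
Volume infused so far = 11.41707 mL/hr × 1.2 hr = 13.70048 mL
Volume remaining = 95 − 13.70048 = 81.29952 mL
New rate:
Dose = 0.45 mcg/kg/hr × 72.72727 kg = 32.72727 mcg/hr
Rate = 32.72727 mcg/hr ÷ 6.178947 mcg/mL = 5.296577 mL/hr
Time remaining = 81.29952 mL ÷ 5.296577 mL/hr = 15.34944 hr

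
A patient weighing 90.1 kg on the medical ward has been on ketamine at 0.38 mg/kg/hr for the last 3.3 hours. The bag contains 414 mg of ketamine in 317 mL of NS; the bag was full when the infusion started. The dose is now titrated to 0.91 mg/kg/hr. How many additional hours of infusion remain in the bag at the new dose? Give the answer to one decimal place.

3.7 hours

Initial rate:
Dose = 0.38 mg/kg/hr × 90.1 kg = 34.238 mg/hr
Concentration = 414 mg ÷ 317 mL = 1.305994 mg/mL
Rate = 34.238 mg/hr ÷ 1.305994 mg/mL = 26.21605 mL/hr
Volume infused so far = 26.21605 mL/hr × 3.3 hr = 86.51298 mL
Volume remaining = 317 − 86.51298 = 230.487 mL
New rate:
Dose = 0.91 mg/kg/hr × 90.1 kg = 81.991 mg/hr
Rate = 81.991 mg/hr ÷ 1.305994 mg/mL = 62.78055 mL/hr
Time remaining = 230.487 mL ÷ 62.78055 mL/hr = 3.671313 hr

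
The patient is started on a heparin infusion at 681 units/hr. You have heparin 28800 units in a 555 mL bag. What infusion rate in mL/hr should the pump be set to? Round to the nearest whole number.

Concentration = 28800 units ÷ 555 mL = 51.89189 units/mL
Rate = 681 units/hr ÷ 51.89189 units/mL = 13.12344 mL/hr

13 mL/hr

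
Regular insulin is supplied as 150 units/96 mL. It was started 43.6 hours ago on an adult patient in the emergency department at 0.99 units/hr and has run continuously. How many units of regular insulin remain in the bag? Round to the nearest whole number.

Concentration = 150 units ÷ 96 mL = 1.5625 units/mL
Rate = 0.99 units/hr ÷ 1.5625 units/mL = 0.6336 mL/hr
Volume infused = 0.6336 mL/hr × 43.6 hr = 27.62496 mL
Volume remaining = 96 − 27.62496 = 68.37504 mL
Drug remaining = 68.37504 mL × 1.5625 units/mL = 106.836 units

107 units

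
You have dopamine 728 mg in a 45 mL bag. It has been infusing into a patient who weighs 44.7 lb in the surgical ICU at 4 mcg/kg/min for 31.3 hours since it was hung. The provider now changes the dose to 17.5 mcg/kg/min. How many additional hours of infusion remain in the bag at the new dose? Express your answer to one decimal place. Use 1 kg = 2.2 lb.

27.0 hours

Initial rate:
Weight = 44.7 lb ÷ 2.2 lb/kg = 20.31818 kg
Dose = 4 mcg/kg/min × 20.31818 kg = 81.27273 mcg/min
81.27273 mcg/min × 60 min/hr = 4876.364 mcg/hr
Concentration = 728 mg ÷ 45 mL = 16.17778 mg/mL = 16177.78 mcg/mL
Rate = 4876.364 mcg/hr ÷ 16177.78 mcg/mL = 0.3014236 mL/hr
Volume infused so far = 0.3014236 mL/hr × 31.3 hr = 9.434558 mL
Volume remaining = 45 − 9.434558 = 35.56544 mL
New rate:
Dose = 17.5 mcg/kg/min × 20.31818 kg = 355.5682 mcg/min
355.5682 mcg/min × 60 min/hr = 21334.09 mcg/hr
Rate = 21334.09 mcg/hr ÷ 16177.78 mcg/mL = 1.318728 mL/hr
Time remaining = 35.56544 mL ÷ 1.318728 mL/hr = 26.9695 hr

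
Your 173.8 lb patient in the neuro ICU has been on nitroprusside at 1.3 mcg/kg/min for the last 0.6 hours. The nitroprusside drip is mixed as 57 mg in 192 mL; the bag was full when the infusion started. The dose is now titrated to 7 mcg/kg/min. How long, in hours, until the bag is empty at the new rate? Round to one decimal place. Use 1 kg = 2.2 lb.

1.6 hours

Initial rate:
Weight = 173.8 lb ÷ 2.2 lb/kg = 79 kg
Dose = 1.3 mcg/kg/min × 79 kg = 102.7 mcg/min
102.7 mcg/min × 60 min/hr = 6162 mcg/hr
Concentration = 57 mg ÷ 192 mL = 0.296875 mg/mL = 296.875 mcg/mL
Rate = 6162 mcg/hr ÷ 296.875 mcg/mL = 20.75621 mL/hr
Volume infused so far = 20.75621 mL/hr × 0.6 hr = 12.45373 mL
Volume remaining = 192 − 12.45373 = 179.5463 mL
New rate:
Dose = 7 mcg/kg/min × 79 kg = 553 mcg/min
553 mcg/min × 60 min/hr = 33180 mcg/hr
Rate = 33180 mcg/hr ÷ 296.875 mcg/mL = 111.7642 mL/hr
Time remaining = 179.5463 mL ÷ 111.7642 mL/hr = 1.606474 hr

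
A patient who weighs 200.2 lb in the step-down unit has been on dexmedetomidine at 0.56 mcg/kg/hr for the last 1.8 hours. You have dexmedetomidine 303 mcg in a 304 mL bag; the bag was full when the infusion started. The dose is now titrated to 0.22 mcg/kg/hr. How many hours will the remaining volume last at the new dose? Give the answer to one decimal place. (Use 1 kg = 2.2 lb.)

10.6 hours

Initial rate:
Weight = 200.2 lb ÷ 2.2 lb/kg = 91 kg
Dose = 0.56 mcg/kg/hr × 91 kg = 50.96 mcg/hr
Concentration = 303 mcg ÷ 304 mL = 0.9967105 mcg/mL
Rate = 50.96 mcg/hr ÷ 0.9967105 mcg/mL = 51.12818 mL/hr
Volume infused so far = 51.12818 mL/hr × 1.8 hr = 92.03073 mL
Volume remaining = 304 − 92.03073 = 211.9693 mL
New rate:
Dose = 0.22 mcg/kg/hr × 91 kg = 20.02 mcg/hr
Rate = 20.02 mcg/hr ÷ 0.9967105 mcg/mL = 20.08607 mL/hr
Time remaining = 211.9693 mL ÷ 20.08607 mL/hr = 10.55305 hr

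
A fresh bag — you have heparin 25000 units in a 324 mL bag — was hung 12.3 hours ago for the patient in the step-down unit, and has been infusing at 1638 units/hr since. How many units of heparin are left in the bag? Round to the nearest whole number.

Concentration = 25000 units ÷ 324 mL = 77.16049 units/mL
Rate = 1638 units/hr ÷ 77.16049 units/mL = 21.22848 mL/hr
Volume infused = 21.22848 mL/hr × 12.3 hr = 261.1103 mL
Volume remaining = 324 − 261.1103 = 62.8897 mL
Drug remaining = 62.8897 mL × 77.16049 units/mL = 4852.6 units

4853 units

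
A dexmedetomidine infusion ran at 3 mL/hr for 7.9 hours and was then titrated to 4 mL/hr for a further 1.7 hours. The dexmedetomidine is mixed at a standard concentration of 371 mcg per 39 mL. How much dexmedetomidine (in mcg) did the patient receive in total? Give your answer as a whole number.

Concentration = 371 mcg ÷ 39 mL = 9.512821 mcg/mL
Stage 1: 3 mL/hr × 7.9 hr = 23.7 mL → 23.7 mL × 9.512821 mcg/mL = 225.4538 mcg
Stage 2: 4 mL/hr × 1.7 hr = 6.8 mL → 6.8 mL × 9.512821 mcg/mL = 64.68718 mcg
Total = 225.4538 + 64.68718 = 290.141 mcg

290 mcg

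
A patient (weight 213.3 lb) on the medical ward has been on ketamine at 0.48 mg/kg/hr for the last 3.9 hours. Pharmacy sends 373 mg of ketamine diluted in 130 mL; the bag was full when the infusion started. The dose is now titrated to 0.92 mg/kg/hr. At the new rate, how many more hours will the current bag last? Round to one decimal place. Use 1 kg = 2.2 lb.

2.1 hours

Initial rate:
Weight = 213.3 lb ÷ 2.2 lb/kg = 96.95455 kg
Dose = 0.48 mg/kg/hr × 96.95455 kg = 46.53818 mg/hr
Concentration = 373 mg ÷ 130 mL = 2.869231 mg/mL
Rate = 46.53818 mg/hr ÷ 2.869231 mg/mL = 16.21974 mL/hr
Volume infused so far = 16.21974 mL/hr × 3.9 hr = 63.25699 mL
Volume remaining = 130 − 63.25699 = 66.74301 mL
New rate:
Dose = 0.92 mg/kg/hr × 96.95455 kg = 89.19818 mg/hr
Rate = 89.19818 mg/hr ÷ 2.869231 mg/mL = 31.08784 mL/hr
Time remaining = 66.74301 mL ÷ 31.08784 mL/hr = 2.146917 hr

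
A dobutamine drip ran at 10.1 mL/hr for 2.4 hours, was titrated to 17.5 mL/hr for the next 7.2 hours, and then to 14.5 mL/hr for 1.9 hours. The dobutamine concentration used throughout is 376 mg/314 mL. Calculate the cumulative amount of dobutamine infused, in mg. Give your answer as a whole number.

Concentration = 376 mg ÷ 314 mL = 1.197452 mg/mL
Stage 1: 10.1 mL/hr × 2.4 hr = 24.24 mL → 24.24 mL × 1.197452 mg/mL = 29.02624 mg
Stage 2: 17.5 mL/hr × 7.2 hr = 126 mL → 126 mL × 1.197452 mg/mL = 150.879 mg
Stage 3: 14.5 mL/hr × 1.9 hr = 27.55 mL → 27.55 mL × 1.197452 mg/mL = 32.98981 mg
Total = 29.02624 + 150.879 + 32.98981 = 212.895 mg

213 mg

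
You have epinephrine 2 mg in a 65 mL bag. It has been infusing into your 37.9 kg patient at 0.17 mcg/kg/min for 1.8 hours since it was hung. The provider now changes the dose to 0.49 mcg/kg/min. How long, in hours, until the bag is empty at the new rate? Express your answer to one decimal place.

1.2 hours

Initial rate:
Dose = 0.17 mcg/kg/min × 37.9 kg = 6.443 mcg/min
6.443 mcg/min × 60 min/hr = 386.58 mcg/hr
Concentration = 2 mg ÷ 65 mL = 0.03076923 mg/mL = 30.76923 mcg/mL
Rate = 386.58 mcg/hr ÷ 30.76923 mcg/mL = 12.56385 mL/hr
Volume infused so far = 12.56385 mL/hr × 1.8 hr = 22.61493 mL
Volume remaining = 65 − 22.61493 = 42.38507 mL
New rate:
Dose = 0.49 mcg/kg/min × 37.9 kg = 18.571 mcg/min
18.571 mcg/min × 60 min/hr = 1114.26 mcg/hr
Rate = 1114.26 mcg/hr ÷ 30.76923 mcg/mL = 36.21345 mL/hr
Time remaining = 42.38507 mL ÷ 36.21345 mL/hr = 1.170423 hr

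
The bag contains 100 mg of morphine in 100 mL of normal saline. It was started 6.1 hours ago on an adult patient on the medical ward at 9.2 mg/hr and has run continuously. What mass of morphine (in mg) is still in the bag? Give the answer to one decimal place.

Concentration = 100 mg ÷ 100 mL = 1 mg/mL
Rate = 9.2 mg/hr ÷ 1 mg/mL = 9.2 mL/hr
Volume infused = 9.2 mL/hr × 6.1 hr = 56.12 mL
Volume remaining = 100 − 56.12 = 43.88 mL
Drug remaining = 43.88 mL × 1 mg/mL = 43.88 mg

43.9 mg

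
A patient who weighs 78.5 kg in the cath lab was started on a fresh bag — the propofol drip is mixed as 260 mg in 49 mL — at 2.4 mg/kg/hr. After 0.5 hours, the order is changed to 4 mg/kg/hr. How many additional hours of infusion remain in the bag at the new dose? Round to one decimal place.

Initial rate:
Dose = 2.4 mg/kg/hr × 78.5 kg = 188.4 mg/hr
Concentration = 260 mg ÷ 49 mL = 5.306122 mg/mL
Rate = 188.4 mg/hr ÷ 5.306122 mg/mL = 35.50615 mL/hr
Volume infused so far = 35.50615 mL/hr × 0.5 hr = 17.75308 mL
Volume remaining = 49 − 17.75308 = 31.24692 mL
New rate:
Dose = 4 mg/kg/hr × 78.5 kg = 314 mg/hr
Rate = 314 mg/hr ÷ 5.306122 mg/mL = 59.17692 mL/hr
Time remaining = 31.24692 mL ÷ 59.17692 mL/hr = 0.5280255 hr

0.5 hours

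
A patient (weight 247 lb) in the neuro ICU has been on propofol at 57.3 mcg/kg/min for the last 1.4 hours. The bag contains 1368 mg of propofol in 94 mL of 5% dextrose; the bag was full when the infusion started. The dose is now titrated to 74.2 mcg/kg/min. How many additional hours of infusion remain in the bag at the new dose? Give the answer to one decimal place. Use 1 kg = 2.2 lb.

1.7 hours

Initial rate:
Weight = 247 lb ÷ 2.2 lb/kg = 112.2727 kg
Dose = 57.3 mcg/kg/min × 112.2727 kg = 6433.227 mcg/min
6433.227 mcg/min × 60 min/hr = 385993.6 mcg/hr
Concentration = 1368 mg ÷ 94 mL = 14.55319 mg/mL = 14553.19 mcg/mL
Rate = 385993.6 mcg/hr ÷ 14553.19 mcg/mL = 26.52295 mL/hr
Volume infused so far = 26.52295 mL/hr × 1.4 hr = 37.13214 mL
Volume remaining = 94 − 37.13214 = 56.86786 mL
New rate:
Dose = 74.2 mcg/kg/min × 112.2727 kg = 8330.636 mcg/min
8330.636 mcg/min × 60 min/hr = 499838.2 mcg/hr
Rate = 499838.2 mcg/hr ÷ 14553.19 mcg/mL = 34.34561 mL/hr
Time remaining = 56.86786 mL ÷ 34.34561 mL/hr = 1.655754 hr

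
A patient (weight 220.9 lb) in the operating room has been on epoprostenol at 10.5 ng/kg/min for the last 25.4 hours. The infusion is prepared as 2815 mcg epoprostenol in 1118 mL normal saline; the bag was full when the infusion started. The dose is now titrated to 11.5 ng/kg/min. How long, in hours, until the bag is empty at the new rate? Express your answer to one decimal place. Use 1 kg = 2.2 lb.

17.4 hours

Initial rate:
Weight = 220.9 lb ÷ 2.2 lb/kg = 100.4091 kg
Dose = 10.5 ng/kg/min × 100.4091 kg = 1054.295 ng/min
1054.295 ng/min × 60 min/hr = 63257.73 ng/hr
Concentration = 2815 mcg ÷ 1118 mL = 2.517889 mcg/mL = 2517.889 ng/mL
Rate = 63257.73 ng/hr ÷ 2517.889 ng/mL = 25.12332 mL/hr
Volume infused so far = 25.12332 mL/hr × 25.4 hr = 638.1323 mL
Volume remaining = 1118 − 638.1323 = 479.8677 mL
New rate:
Dose = 11.5 ng/kg/min × 100.4091 kg = 1154.705 ng/min
1154.705 ng/min × 60 min/hr = 69282.27 ng/hr
Rate = 69282.27 ng/hr ÷ 2517.889 ng/mL = 27.51601 mL/hr
Time remaining = 479.8677 mL ÷ 27.51601 mL/hr = 17.43958 hr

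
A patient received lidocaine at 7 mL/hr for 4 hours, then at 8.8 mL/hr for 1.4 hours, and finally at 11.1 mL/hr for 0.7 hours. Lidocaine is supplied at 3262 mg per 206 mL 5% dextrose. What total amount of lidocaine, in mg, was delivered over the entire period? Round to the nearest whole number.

762 mg

Concentration = 3262 mg ÷ 206 mL = 15.83495 mg/mL
Stage 1: 7 mL/hr × 4 hr = 28 mL → 28 mL × 15.83495 mg/mL = 443.3786 mg
Stage 2: 8.8 mL/hr × 1.4 hr = 12.32 mL → 12.32 mL × 15.83495 mg/mL = 195.0866 mg
Stage 3: 11.1 mL/hr × 0.7 hr = 7.77 mL → 7.77 mL × 15.83495 mg/mL = 123.0376 mg
Total = 443.3786 + 195.0866 + 123.0376 = 761.5028 mg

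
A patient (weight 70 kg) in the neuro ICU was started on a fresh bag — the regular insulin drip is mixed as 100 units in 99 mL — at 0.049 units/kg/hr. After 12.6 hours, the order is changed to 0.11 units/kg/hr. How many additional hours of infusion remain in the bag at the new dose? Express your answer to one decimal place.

Initial rate:
Dose = 0.049 units/kg/hr × 70 kg = 3.43 units/hr
Concentration = 100 units ÷ 99 mL = 1.010101 units/mL
Rate = 3.43 units/hr ÷ 1.010101 units/mL = 3.3957 mL/hr
Volume infused so far = 3.3957 mL/hr × 12.6 hr = 42.78582 mL
Volume remaining = 99 − 42.78582 = 56.21418 mL
New rate:
Dose = 0.11 units/kg/hr × 70 kg = 7.7 units/hr
Rate = 7.7 units/hr ÷ 1.010101 units/mL = 7.623 mL/hr
Time remaining = 56.21418 mL ÷ 7.623 mL/hr = 7.374286 hr

7.4 hours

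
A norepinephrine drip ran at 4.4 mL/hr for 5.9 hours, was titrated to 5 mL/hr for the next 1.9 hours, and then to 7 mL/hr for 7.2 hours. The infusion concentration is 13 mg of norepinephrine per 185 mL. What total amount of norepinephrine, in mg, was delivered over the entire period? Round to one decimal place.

Concentration = 13 mg ÷ 185 mL = 0.07027027 mg/mL
Stage 1: 4.4 mL/hr × 5.9 hr = 25.96 mL → 25.96 mL × 0.07027027 mg/mL = 1.824216 mg
Stage 2: 5 mL/hr × 1.9 hr = 9.5 mL → 9.5 mL × 0.07027027 mg/mL = 0.6675676 mg
Stage 3: 7 mL/hr × 7.2 hr = 50.4 mL → 50.4 mL × 0.07027027 mg/mL = 3.541622 mg
Total = 1.824216 + 0.6675676 + 3.541622 = 6.033405 mg

6.0 mg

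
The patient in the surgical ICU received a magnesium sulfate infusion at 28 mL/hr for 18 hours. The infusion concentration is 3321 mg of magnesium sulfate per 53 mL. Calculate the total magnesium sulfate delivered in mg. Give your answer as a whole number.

31581 mg

Concentration = 3321 mg ÷ 53 mL = 62.66038 mg/mL
Drug rate = 28 mL/hr × 62.66038 mg/mL = 1754.491 mg/hr
Total = 1754.491 mg/hr × 18 hr = 31580.83 mg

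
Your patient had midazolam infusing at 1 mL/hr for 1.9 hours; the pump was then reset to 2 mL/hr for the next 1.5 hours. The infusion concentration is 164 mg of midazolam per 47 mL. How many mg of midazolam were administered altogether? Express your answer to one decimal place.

17.1 mg

Concentration = 164 mg ÷ 47 mL = 3.489362 mg/mL
Stage 1: 1 mL/hr × 1.9 hr = 1.9 mL → 1.9 mL × 3.489362 mg/mL = 6.629787 mg
Stage 2: 2 mL/hr × 1.5 hr = 3 mL → 3 mL × 3.489362 mg/mL = 10.46809 mg
Total = 6.629787 + 10.46809 = 17.09787 mg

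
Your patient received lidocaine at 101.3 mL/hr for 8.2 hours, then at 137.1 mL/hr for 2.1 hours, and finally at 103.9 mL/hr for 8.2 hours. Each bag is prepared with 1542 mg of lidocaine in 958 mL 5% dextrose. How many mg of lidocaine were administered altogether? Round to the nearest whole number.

3172 mg

Concentration = 1542 mg ÷ 958 mL = 1.609603 mg/mL
Stage 1: 101.3 mL/hr × 8.2 hr = 830.66 mL → 830.66 mL × 1.609603 mg/mL = 1337.033 mg
Stage 2: 137.1 mL/hr × 2.1 hr = 287.91 mL → 287.91 mL × 1.609603 mg/mL = 463.4209 mg
Stage 3: 103.9 mL/hr × 8.2 hr = 851.98 mL → 851.98 mL × 1.609603 mg/mL = 1371.35 mg
Total = 1337.033 + 463.4209 + 1371.35 = 3171.804 mg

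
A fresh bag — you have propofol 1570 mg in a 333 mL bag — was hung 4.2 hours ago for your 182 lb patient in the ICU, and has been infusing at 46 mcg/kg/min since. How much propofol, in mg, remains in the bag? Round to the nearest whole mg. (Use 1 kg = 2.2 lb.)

Weight = 182 lb ÷ 2.2 lb/kg = 82.72727 kg
Dose = 46 mcg/kg/min × 82.72727 kg = 3805.455 mcg/min
3805.455 mcg/min × 60 min/hr = 228327.3 mcg/hr
Concentration = 1570 mg ÷ 333 mL = 4.714715 mg/mL = 4714.715 mcg/mL
Rate = 228327.3 mcg/hr ÷ 4714.715 mcg/mL = 48.42865 mL/hr
Volume infused = 48.42865 mL/hr × 4.2 hr = 203.4003 mL
Volume remaining = 333 − 203.4003 = 129.5997 mL
Drug remaining = 129.5997 mL × 4714.715 mcg/mL = 611025.5 mcg = 611.0255 mg

611 mg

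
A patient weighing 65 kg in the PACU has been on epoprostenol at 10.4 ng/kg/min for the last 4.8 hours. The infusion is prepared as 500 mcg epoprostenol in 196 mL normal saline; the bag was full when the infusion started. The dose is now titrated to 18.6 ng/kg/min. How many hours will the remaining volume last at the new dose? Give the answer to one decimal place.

4.2 hours

Initial rate:
Dose = 10.4 ng/kg/min × 65 kg = 676 ng/min
676 ng/min × 60 min/hr = 40560 ng/hr
Concentration = 500 mcg ÷ 196 mL = 2.55102 mcg/mL = 2551.02 ng/mL
Rate = 40560 ng/hr ÷ 2551.02 ng/mL = 15.89952 mL/hr
Volume infused so far = 15.89952 mL/hr × 4.8 hr = 76.3177 mL
Volume remaining = 196 − 76.3177 = 119.6823 mL
New rate:
Dose = 18.6 ng/kg/min × 65 kg = 1209 ng/min
1209 ng/min × 60 min/hr = 72540 ng/hr
Rate = 72540 ng/hr ÷ 2551.02 ng/mL = 28.43568 mL/hr
Time remaining = 119.6823 mL ÷ 28.43568 mL/hr = 4.208878 hr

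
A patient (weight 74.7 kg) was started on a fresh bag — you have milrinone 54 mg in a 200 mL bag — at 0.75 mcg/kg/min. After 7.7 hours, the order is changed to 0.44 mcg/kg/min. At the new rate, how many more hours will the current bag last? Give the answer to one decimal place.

Initial rate:
Dose = 0.75 mcg/kg/min × 74.7 kg = 56.025 mcg/min
56.025 mcg/min × 60 min/hr = 3361.5 mcg/hr
Concentration = 54 mg ÷ 200 mL = 0.27 mg/mL = 270 mcg/mL
Rate = 3361.5 mcg/hr ÷ 270 mcg/mL = 12.45 mL/hr
Volume infused so far = 12.45 mL/hr × 7.7 hr = 95.865 mL
Volume remaining = 200 − 95.865 = 104.135 mL
New rate:
Dose = 0.44 mcg/kg/min × 74.7 kg = 32.868 mcg/min
32.868 mcg/min × 60 min/hr = 1972.08 mcg/hr
Rate = 1972.08 mcg/hr ÷ 270 mcg/mL = 7.304 mL/hr
Time remaining = 104.135 mL ÷ 7.304 mL/hr = 14.25726 hr

14.3 hours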